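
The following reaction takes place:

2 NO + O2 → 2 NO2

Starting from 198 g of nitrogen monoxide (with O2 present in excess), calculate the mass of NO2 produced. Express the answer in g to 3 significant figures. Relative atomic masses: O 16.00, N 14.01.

M(NO) = 14.01 + 16.00 = 30.01 g/mol.
M(NO2) = 14.01 + 2(16.00) = 46.01 g/mol.
n(NO) = 198.0 g / 30.01 g/mol = 6.598 mol.
From the equation the NO:NO2 mole ratio is 2:2, so n(NO2) = 6.598 × 2/2 = 6.598 mol.
Mass of NO2 = 6.598 mol × 46.01 g/mol = 303.6 g.

304 g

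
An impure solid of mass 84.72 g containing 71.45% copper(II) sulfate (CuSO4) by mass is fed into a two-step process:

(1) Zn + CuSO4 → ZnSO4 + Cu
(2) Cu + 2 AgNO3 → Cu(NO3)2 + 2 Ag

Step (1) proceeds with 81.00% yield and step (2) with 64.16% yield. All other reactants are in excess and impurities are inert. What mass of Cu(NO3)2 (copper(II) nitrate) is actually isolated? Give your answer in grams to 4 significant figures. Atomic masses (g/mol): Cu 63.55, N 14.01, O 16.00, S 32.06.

36.97 g

Pure CuSO4 = 84.72 × 0.7145 = 60.532 g.
M(CuSO4) = 63.55 + 32.06 + 4(16.00) = 159.61 g/mol.
M(Cu(NO3)2) = 63.55 + 2(14.01) + 6(16.00) = 187.57 g/mol.
n(CuSO4) = 60.532 / 159.61 = 0.37925 mol.
Step 1 (CuSO4:Cu = 1:1): theoretical n(Cu) = 0.37925 mol; at 81.00% yield, n(Cu) = 0.30719 mol.
Step 2 (Cu:Cu(NO3)2 = 1:1): theoretical n(Cu(NO3)2) = 0.30719 mol, so theoretical mass = 0.30719 × 187.57 = 57.620 g.
At 64.16% yield, actual mass of Cu(NO3)2 = 57.620 × 0.6416 = 36.969 g.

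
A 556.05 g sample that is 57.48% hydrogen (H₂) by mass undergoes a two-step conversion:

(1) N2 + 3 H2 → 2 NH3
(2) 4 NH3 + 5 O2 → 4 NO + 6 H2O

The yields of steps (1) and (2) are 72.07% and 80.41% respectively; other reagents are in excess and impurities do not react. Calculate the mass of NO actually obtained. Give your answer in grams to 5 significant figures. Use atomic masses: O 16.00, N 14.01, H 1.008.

1838.1 g

Pure H2 = 556.05 × 0.5748 = 319.618 g.
M(H2) = 2(1.008) = 2.016 g/mol.
M(NO) = 14.01 + 16.00 = 30.01 g/mol.
n(H2) = 319.618 / 2.016 = 158.540 mol.
Step 1 (H2:NH3 = 3:2): theoretical n(NH3) = 105.694 mol; at 72.07% yield, n(NH3) = 76.1734 mol.
Step 2 (NH3:NO = 4:4): theoretical n(NO) = 76.1734 mol, so theoretical mass = 76.1734 × 30.01 = 2285.96 g.
At 80.41% yield, actual mass of NO = 2285.96 × 0.8041 = 1838.14 g.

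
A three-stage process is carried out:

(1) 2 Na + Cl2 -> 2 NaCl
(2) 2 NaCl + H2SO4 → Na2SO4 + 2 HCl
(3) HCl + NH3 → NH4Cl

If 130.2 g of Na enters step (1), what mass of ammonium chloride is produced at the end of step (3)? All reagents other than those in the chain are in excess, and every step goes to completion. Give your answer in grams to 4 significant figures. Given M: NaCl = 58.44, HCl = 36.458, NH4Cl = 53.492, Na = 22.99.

n(Na) = 130.2 / 22.99 = 5.6633 mol.
Reaction (1): Na→NaCl ratio 2:2 ⇒ n(NaCl) = 5.6633 mol.
Reaction (2): NaCl→HCl ratio 2:2 ⇒ n(HCl) = 5.6633 mol.
Reaction (3): HCl→NH4Cl ratio 1:1 ⇒ n(NH4Cl) = 5.6633 mol.
Mass of NH4Cl = 5.6633 × 53.492 = 302.94 g.

302.9 g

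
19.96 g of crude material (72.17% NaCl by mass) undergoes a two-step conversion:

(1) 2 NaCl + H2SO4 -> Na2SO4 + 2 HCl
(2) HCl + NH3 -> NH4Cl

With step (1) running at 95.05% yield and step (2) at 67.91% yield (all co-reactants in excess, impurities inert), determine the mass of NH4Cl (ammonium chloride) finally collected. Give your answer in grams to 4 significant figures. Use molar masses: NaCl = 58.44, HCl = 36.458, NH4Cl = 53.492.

8.511 g

Pure NaCl = 19.96 × 0.7217 = 14.405 g.
n(NaCl) = 14.405 / 58.44 = 0.24649 mol.
Step 1 (NaCl:HCl = 2:2): theoretical n(HCl) = 0.24649 mol; at 95.05% yield, n(HCl) = 0.23429 mol.
Step 2 (HCl:NH4Cl = 1:1): theoretical n(NH4Cl) = 0.23429 mol, so theoretical mass = 0.23429 × 53.492 = 12.533 g.
At 67.91% yield, actual mass of NH4Cl = 12.533 × 0.6791 = 8.5110 g.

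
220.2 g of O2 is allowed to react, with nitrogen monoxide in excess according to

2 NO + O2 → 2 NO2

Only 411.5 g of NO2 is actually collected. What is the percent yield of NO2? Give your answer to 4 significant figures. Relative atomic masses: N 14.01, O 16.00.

64.99 %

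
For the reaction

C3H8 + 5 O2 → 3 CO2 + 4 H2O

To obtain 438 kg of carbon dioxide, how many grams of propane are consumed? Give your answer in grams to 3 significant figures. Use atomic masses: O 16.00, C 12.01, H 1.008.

146000 g

M(CO2) = 12.01 + 2(16.00) = 44.01 g/mol.
M(C3H8) = 3(12.01) + 8(1.008) = 44.094 g/mol.
Convert: 438 kg = 438000 g.
n(CO2) = 438000 g / 44.01 g/mol = 9952 mol.
From the equation the CO2:C3H8 mole ratio is 3:1, so n(C3H8) = 9952 × 1/3 = 3317 mol.
Mass of C3H8 = 3317 mol × 44.094 g/mol = 146300 g.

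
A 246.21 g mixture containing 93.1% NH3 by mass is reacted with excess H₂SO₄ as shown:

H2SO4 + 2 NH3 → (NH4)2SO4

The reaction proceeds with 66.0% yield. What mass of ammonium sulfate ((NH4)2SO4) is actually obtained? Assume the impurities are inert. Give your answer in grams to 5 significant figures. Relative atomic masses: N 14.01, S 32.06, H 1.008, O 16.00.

586.81 g

Pure NH3 available = 246.21 g × 0.931 = 229.222 g.
M(NH3) = 14.01 + 3(1.008) = 17.034 g/mol.
M((NH4)2SO4) = 2(14.01) + 8(1.008) + 32.06 + 4(16.00) = 132.144 g/mol.
n(NH3) = 229.222 g / 17.034 g/mol = 13.4567 mol.
From the equation the NH3:(NH4)2SO4 mole ratio is 2:1, so n((NH4)2SO4) = 13.4567 × 1/2 = 6.72835 mol.
Mass of (NH4)2SO4 = 6.72835 mol × 132.144 g/mol = 889.111 g.
Actual mass collected = 889.111 g × 0.660 = 586.814 g.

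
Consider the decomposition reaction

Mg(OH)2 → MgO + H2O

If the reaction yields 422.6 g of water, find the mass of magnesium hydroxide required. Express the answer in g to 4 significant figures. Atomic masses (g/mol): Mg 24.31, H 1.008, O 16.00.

M(H2O) = 2(1.008) + 16.00 = 18.016 g/mol.
M(Mg(OH)2) = 24.31 + 2(16.00) + 2(1.008) = 58.326 g/mol.
n(H2O) = 422.60 g / 18.016 g/mol = 23.457 mol.
From the equation the H2O:Mg(OH)2 mole ratio is 1:1, so n(Mg(OH)2) = 23.457 × 1/1 = 23.457 mol.
Mass of Mg(OH)2 = 23.457 mol × 58.326 g/mol = 1368.1 g.

1368 g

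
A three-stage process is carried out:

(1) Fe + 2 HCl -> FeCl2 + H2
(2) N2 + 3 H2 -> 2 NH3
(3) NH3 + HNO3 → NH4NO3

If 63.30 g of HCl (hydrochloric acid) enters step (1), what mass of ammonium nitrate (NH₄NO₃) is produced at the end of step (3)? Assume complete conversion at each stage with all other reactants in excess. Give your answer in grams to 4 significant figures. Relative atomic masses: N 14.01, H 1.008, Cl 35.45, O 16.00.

46.33 g

M(HCl) = 1.008 + 35.45 = 36.458 g/mol.
M(NH4NO3) = 2(14.01) + 4(1.008) + 3(16.00) = 80.052 g/mol.
n(HCl) = 63.30 / 36.458 = 1.7362 mol.
Reaction (1): HCl→H2 ratio 2:1 ⇒ n(H2) = 0.86812 mol.
Reaction (2): H2→NH3 ratio 3:2 ⇒ n(NH3) = 0.57875 mol.
Reaction (3): NH3→NH4NO3 ratio 1:1 ⇒ n(NH4NO3) = 0.57875 mol.
Mass of NH4NO3 = 0.57875 × 80.052 = 46.330 g.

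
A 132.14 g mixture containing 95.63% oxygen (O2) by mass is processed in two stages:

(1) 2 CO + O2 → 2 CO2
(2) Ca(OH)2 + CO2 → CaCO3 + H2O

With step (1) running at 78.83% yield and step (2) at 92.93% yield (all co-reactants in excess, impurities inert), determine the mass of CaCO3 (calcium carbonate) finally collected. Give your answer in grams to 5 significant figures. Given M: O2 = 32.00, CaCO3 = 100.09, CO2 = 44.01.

Pure O2 = 132.14 × 0.9563 = 126.365 g.
n(O2) = 126.365 / 32.00 = 3.94892 mol.
Step 1 (O2:CO2 = 1:2): theoretical n(CO2) = 7.89784 mol; at 78.83% yield, n(CO2) = 6.22587 mol.
Step 2 (CO2:CaCO3 = 1:1): theoretical n(CaCO3) = 6.22587 mol, so theoretical mass = 6.22587 × 100.09 = 623.147 g.
At 92.93% yield, actual mass of CaCO3 = 623.147 × 0.9293 = 579.091 g.

579.09 g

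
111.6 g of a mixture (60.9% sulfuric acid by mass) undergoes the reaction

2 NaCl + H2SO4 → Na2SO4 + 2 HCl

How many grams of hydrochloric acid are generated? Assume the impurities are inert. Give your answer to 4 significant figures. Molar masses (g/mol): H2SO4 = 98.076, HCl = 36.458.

50.53 g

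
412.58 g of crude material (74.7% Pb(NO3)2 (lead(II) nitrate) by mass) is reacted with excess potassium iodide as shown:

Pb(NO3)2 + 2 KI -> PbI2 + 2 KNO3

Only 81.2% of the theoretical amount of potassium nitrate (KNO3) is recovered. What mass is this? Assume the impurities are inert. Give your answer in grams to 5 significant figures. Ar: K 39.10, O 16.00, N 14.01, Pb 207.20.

152.79 g

Pure Pb(NO3)2 available = 412.58 g × 0.747 = 308.197 g.
M(Pb(NO3)2) = 207.20 + 2(14.01) + 6(16.00) = 331.22 g/mol.
M(KNO3) = 39.10 + 14.01 + 3(16.00) = 101.11 g/mol.
n(Pb(NO3)2) = 308.197 g / 331.22 g/mol = 0.930491 mol.
From the equation the Pb(NO3)2:KNO3 mole ratio is 1:2, so n(KNO3) = 0.930491 × 2/1 = 1.86098 mol.
Mass of KNO3 = 1.86098 mol × 101.11 g/mol = 188.164 g.
Actual mass collected = 188.164 g × 0.812 = 152.789 g.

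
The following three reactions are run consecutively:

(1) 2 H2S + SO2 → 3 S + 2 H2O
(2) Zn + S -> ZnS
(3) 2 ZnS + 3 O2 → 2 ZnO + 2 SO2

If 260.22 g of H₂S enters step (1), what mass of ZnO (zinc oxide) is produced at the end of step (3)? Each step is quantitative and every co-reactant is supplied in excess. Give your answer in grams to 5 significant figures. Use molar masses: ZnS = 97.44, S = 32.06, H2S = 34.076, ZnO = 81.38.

932.18 g

n(H2S) = 260.22 / 34.076 = 7.63646 mol.
Reaction (1): H2S→S ratio 2:3 ⇒ n(S) = 11.4547 mol.
Reaction (2): S→ZnS ratio 1:1 ⇒ n(ZnS) = 11.4547 mol.
Reaction (3): ZnS→ZnO ratio 2:2 ⇒ n(ZnO) = 11.4547 mol.
Mass of ZnO = 11.4547 × 81.38 = 932.183 g.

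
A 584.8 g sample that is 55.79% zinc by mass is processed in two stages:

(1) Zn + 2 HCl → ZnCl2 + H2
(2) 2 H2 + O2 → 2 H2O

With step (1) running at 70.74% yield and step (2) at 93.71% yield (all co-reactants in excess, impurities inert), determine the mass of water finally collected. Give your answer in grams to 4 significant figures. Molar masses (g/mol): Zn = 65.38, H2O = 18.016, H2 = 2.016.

59.60 g

Pure Zn = 584.8 × 0.5579 = 326.26 g.
n(Zn) = 326.26 / 65.38 = 4.9902 mol.
Step 1 (Zn:H2 = 1:1): theoretical n(H2) = 4.9902 mol; at 70.74% yield, n(H2) = 3.5301 mol.
Step 2 (H2:H2O = 2:2): theoretical n(H2O) = 3.5301 mol, so theoretical mass = 3.5301 × 18.016 = 63.598 g.
At 93.71% yield, actual mass of H2O = 63.598 × 0.9371 = 59.598 g.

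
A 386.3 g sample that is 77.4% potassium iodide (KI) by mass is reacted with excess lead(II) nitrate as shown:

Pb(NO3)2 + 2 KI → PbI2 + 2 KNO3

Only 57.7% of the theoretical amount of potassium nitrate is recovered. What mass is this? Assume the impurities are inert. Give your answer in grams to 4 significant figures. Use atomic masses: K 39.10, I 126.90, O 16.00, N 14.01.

105.1 g

Pure KI available = 386.3 g × 0.774 = 299.00 g.
M(KI) = 39.10 + 126.90 = 166.00 g/mol.
M(KNO3) = 39.10 + 14.01 + 3(16.00) = 101.11 g/mol.
n(KI) = 299.00 g / 166.00 g/mol = 1.8012 mol.
From the equation the KI:KNO3 mole ratio is 2:2, so n(KNO3) = 1.8012 × 2/2 = 1.8012 mol.
Mass of KNO3 = 1.8012 mol × 101.11 g/mol = 182.12 g.
Actual mass collected = 182.12 g × 0.577 = 105.08 g.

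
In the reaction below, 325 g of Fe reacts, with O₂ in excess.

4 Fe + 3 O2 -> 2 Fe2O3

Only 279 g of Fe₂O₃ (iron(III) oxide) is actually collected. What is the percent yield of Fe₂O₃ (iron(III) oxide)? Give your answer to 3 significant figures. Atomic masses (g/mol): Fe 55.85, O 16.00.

M(Fe) = 55.85 g/mol.
M(Fe2O3) = 2(55.85) + 3(16.00) = 159.70 g/mol.
n(Fe) = 325.0 g / 55.85 g/mol = 5.819 mol.
From the equation the Fe:Fe2O3 mole ratio is 4:2, so n(Fe2O3) = 5.819 × 2/4 = 2.910 mol.
Mass of Fe2O3 = 2.910 mol × 159.70 g/mol = 464.7 g.
This is the theoretical yield. Percent yield = 279 g / 464.7 g × 100% = 60.04%.

60.0 %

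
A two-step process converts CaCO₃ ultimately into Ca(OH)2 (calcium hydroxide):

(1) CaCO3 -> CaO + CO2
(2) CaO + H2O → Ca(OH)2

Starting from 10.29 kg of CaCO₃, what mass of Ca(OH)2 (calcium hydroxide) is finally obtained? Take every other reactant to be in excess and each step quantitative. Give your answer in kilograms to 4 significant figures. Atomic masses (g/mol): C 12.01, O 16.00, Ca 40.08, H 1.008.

M(CaCO3) = 40.08 + 12.01 + 3(16.00) = 100.09 g/mol.
M(Ca(OH)2) = 40.08 + 2(16.00) + 2(1.008) = 74.096 g/mol.
10.29 kg = 10290 g.
n(CaCO3) = 10290 / 100.09 = 102.81 mol.
Step 1 gives a 1:1 ratio of CaCO3 to CaO, so n(CaO) = 102.81 mol.
In step 2 the CaO:Ca(OH)2 ratio is 1:1, so n(Ca(OH)2) = 102.81 mol.
Mass of Ca(OH)2 = 102.81 × 74.096 = 7617.6 g = 7.618 kg.

7.618 kg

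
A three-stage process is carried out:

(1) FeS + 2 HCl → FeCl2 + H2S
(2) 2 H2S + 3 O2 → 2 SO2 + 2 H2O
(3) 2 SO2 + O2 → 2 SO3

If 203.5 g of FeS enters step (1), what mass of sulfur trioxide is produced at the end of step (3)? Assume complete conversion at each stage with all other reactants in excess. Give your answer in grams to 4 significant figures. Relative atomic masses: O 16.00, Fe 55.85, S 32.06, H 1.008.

185.3 g

M(FeS) = 55.85 + 32.06 = 87.91 g/mol.
M(SO3) = 32.06 + 3(16.00) = 80.06 g/mol.
n(FeS) = 203.5 / 87.91 = 2.3149 mol.
Reaction (1): FeS→H2S ratio 1:1 ⇒ n(H2S) = 2.3149 mol.
Reaction (2): H2S→SO2 ratio 2:2 ⇒ n(SO2) = 2.3149 mol.
Reaction (3): SO2→SO3 ratio 2:2 ⇒ n(SO3) = 2.3149 mol.
Mass of SO3 = 2.3149 × 80.06 = 185.33 g.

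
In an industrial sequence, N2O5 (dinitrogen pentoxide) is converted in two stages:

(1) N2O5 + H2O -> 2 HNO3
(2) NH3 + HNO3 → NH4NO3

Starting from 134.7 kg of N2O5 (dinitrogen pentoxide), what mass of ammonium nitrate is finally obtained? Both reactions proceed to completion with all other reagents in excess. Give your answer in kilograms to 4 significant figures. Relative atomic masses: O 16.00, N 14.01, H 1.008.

199.6 kg

M(N2O5) = 2(14.01) + 5(16.00) = 108.02 g/mol.
M(NH4NO3) = 2(14.01) + 4(1.008) + 3(16.00) = 80.052 g/mol.
134.7 kg = 134700 g.
n(N2O5) = 134700 / 108.02 = 1247.0 mol.
Step 1 gives a 1:2 ratio of N2O5 to HNO3, so n(HNO3) = 2494.0 mol.
In step 2 the HNO3:NH4NO3 ratio is 1:1, so n(NH4NO3) = 2494.0 mol.
Mass of NH4NO3 = 2494.0 × 80.052 = 199650 g = 199.6 kg.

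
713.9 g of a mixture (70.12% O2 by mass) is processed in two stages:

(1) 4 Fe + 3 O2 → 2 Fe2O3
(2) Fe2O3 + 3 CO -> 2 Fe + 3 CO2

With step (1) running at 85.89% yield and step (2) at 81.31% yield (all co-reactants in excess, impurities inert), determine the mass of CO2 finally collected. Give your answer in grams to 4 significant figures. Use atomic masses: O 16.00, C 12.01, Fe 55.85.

Pure O2 = 713.9 × 0.7012 = 500.59 g.
M(O2) = 2(16.00) = 32.00 g/mol.
M(CO2) = 12.01 + 2(16.00) = 44.01 g/mol.
n(O2) = 500.59 / 32.00 = 15.643 mol.
Step 1 (O2:Fe2O3 = 3:2): theoretical n(Fe2O3) = 10.429 mol; at 85.89% yield, n(Fe2O3) = 8.9574 mol.
Step 2 (Fe2O3:CO2 = 1:3): theoretical n(CO2) = 26.872 mol, so theoretical mass = 26.872 × 44.01 = 1182.6 g.
At 81.31% yield, actual mass of CO2 = 1182.6 × 0.8131 = 961.61 g.

961.6 g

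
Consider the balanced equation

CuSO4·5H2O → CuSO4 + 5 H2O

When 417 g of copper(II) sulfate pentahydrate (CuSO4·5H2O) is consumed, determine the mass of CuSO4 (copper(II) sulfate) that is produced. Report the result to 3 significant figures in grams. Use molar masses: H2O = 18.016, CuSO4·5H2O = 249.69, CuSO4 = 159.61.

267 g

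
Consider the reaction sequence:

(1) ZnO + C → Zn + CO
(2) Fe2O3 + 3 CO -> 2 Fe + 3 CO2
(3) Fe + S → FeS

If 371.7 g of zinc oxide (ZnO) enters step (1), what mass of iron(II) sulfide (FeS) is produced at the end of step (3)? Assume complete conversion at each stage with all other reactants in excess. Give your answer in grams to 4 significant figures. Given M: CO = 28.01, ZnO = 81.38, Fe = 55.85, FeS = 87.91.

n(ZnO) = 371.7 / 81.38 = 4.5675 mol.
Reaction (1): ZnO→CO ratio 1:1 ⇒ n(CO) = 4.5675 mol.
Reaction (2): CO→Fe ratio 3:2 ⇒ n(Fe) = 3.0450 mol.
Reaction (3): Fe→FeS ratio 1:1 ⇒ n(FeS) = 3.0450 mol.
Mass of FeS = 3.0450 × 87.91 = 267.68 g.

267.7 g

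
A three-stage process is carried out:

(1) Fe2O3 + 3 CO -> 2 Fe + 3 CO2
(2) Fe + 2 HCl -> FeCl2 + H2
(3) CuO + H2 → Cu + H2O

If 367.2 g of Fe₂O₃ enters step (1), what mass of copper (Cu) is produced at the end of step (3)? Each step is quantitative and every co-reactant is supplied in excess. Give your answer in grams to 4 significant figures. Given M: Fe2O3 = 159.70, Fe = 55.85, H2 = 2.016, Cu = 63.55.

292.2 g

n(Fe2O3) = 367.2 / 159.70 = 2.2993 mol.
Reaction (1): Fe2O3→Fe ratio 1:2 ⇒ n(Fe) = 4.5986 mol.
Reaction (2): Fe→H2 ratio 1:1 ⇒ n(H2) = 4.5986 mol.
Reaction (3): H2→Cu ratio 1:1 ⇒ n(Cu) = 4.5986 mol.
Mass of Cu = 4.5986 × 63.55 = 292.24 g.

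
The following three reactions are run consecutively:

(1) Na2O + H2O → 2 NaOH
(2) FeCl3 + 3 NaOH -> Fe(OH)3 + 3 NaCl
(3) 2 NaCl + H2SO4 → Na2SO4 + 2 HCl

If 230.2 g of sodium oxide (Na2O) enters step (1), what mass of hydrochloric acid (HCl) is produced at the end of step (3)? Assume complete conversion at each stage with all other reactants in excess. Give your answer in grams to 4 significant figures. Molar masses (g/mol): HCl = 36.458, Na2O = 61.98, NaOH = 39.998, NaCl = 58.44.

n(Na2O) = 230.2 / 61.98 = 3.7141 mol.
Reaction (1): Na2O→NaOH ratio 1:2 ⇒ n(NaOH) = 7.4282 mol.
Reaction (2): NaOH→NaCl ratio 3:3 ⇒ n(NaCl) = 7.4282 mol.
Reaction (3): NaCl→HCl ratio 2:2 ⇒ n(HCl) = 7.4282 mol.
Mass of HCl = 7.4282 × 36.458 = 270.82 g.

270.8 g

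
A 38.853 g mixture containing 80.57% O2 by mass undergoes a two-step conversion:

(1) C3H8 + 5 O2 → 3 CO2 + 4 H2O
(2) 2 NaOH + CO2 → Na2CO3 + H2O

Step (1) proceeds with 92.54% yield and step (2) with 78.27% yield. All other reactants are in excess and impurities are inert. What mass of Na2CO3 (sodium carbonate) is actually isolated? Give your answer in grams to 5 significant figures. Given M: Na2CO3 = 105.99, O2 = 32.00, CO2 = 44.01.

45.060 g

Pure O2 = 38.853 × 0.8057 = 31.3039 g.
n(O2) = 31.3039 / 32.00 = 0.978246 mol.
Step 1 (O2:CO2 = 5:3): theoretical n(CO2) = 0.586947 mol; at 92.54% yield, n(CO2) = 0.543161 mol.
Step 2 (CO2:Na2CO3 = 1:1): theoretical n(Na2CO3) = 0.543161 mol, so theoretical mass = 0.543161 × 105.99 = 57.5696 g.
At 78.27% yield, actual mass of Na2CO3 = 57.5696 × 0.7827 = 45.0598 g.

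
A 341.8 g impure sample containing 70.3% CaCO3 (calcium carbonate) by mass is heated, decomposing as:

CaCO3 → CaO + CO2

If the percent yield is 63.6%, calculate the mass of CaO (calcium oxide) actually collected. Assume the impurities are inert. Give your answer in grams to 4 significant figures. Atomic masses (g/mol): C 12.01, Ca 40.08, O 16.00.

Pure CaCO3 available = 341.8 g × 0.703 = 240.29 g.
M(CaCO3) = 40.08 + 12.01 + 3(16.00) = 100.09 g/mol.
M(CaO) = 40.08 + 16.00 = 56.08 g/mol.
n(CaCO3) = 240.29 g / 100.09 g/mol = 2.4007 mol.
From the equation the CaCO3:CaO mole ratio is 1:1, so n(CaO) = 2.4007 × 1/1 = 2.4007 mol.
Mass of CaO = 2.4007 mol × 56.08 g/mol = 134.63 g.
Actual mass collected = 134.63 g × 0.636 = 85.625 g.

85.63 g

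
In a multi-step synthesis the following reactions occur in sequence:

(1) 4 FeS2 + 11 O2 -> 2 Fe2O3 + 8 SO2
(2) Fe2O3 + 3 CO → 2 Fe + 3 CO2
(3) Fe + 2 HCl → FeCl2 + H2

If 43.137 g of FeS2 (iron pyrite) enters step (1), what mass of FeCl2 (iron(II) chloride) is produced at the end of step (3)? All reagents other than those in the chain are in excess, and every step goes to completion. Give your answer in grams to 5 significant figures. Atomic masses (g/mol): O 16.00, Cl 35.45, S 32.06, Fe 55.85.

45.575 g

M(FeS2) = 55.85 + 2(32.06) = 119.97 g/mol.
M(FeCl2) = 55.85 + 2(35.45) = 126.75 g/mol.
n(FeS2) = 43.137 / 119.97 = 0.359565 mol.
Reaction (1): FeS2→Fe2O3 ratio 4:2 ⇒ n(Fe2O3) = 0.179782 mol.
Reaction (2): Fe2O3→Fe ratio 1:2 ⇒ n(Fe) = 0.359565 mol.
Reaction (3): Fe→FeCl2 ratio 1:1 ⇒ n(FeCl2) = 0.359565 mol.
Mass of FeCl2 = 0.359565 × 126.75 = 45.5748 g.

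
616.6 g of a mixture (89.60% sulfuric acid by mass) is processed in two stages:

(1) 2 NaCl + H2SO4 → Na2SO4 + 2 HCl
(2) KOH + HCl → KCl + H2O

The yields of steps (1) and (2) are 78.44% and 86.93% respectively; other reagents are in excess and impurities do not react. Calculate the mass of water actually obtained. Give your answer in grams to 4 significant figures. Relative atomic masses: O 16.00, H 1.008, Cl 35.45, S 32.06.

Pure H2SO4 = 616.6 × 0.8960 = 552.47 g.
M(H2SO4) = 2(1.008) + 32.06 + 4(16.00) = 98.076 g/mol.
M(H2O) = 2(1.008) + 16.00 = 18.016 g/mol.
n(H2SO4) = 552.47 / 98.076 = 5.6331 mol.
Step 1 (H2SO4:HCl = 1:2): theoretical n(HCl) = 11.266 mol; at 78.44% yield, n(HCl) = 8.8372 mol.
Step 2 (HCl:H2O = 1:1): theoretical n(H2O) = 8.8372 mol, so theoretical mass = 8.8372 × 18.016 = 159.21 g.
At 86.93% yield, actual mass of H2O = 159.21 × 0.8693 = 138.40 g.

138.4 g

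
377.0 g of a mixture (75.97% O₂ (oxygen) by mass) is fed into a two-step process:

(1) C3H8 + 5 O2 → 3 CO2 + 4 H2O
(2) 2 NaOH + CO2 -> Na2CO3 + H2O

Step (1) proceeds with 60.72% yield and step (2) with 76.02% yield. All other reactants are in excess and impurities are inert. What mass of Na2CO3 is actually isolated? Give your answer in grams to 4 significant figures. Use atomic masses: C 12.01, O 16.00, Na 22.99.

262.7 g

Pure O2 = 377.0 × 0.7597 = 286.41 g.
M(O2) = 2(16.00) = 32.00 g/mol.
M(Na2CO3) = 2(22.99) + 12.01 + 3(16.00) = 105.99 g/mol.
n(O2) = 286.41 / 32.00 = 8.9502 mol.
Step 1 (O2:CO2 = 5:3): theoretical n(CO2) = 5.3701 mol; at 60.72% yield, n(CO2) = 3.2607 mol.
Step 2 (CO2:Na2CO3 = 1:1): theoretical n(Na2CO3) = 3.2607 mol, so theoretical mass = 3.2607 × 105.99 = 345.61 g.
At 76.02% yield, actual mass of Na2CO3 = 345.61 × 0.7602 = 262.73 g.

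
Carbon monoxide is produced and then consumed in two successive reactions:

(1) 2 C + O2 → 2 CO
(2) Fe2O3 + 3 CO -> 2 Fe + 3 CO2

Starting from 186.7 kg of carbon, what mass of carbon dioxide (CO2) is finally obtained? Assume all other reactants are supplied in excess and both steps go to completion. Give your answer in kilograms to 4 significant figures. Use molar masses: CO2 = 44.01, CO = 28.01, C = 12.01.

684.2 kg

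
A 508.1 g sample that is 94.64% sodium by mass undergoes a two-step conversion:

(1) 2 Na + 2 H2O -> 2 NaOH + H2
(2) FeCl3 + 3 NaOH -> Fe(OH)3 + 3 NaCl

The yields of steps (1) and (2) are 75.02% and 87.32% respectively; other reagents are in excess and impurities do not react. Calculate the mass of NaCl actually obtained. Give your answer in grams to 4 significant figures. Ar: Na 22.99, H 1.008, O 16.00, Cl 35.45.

Pure Na = 508.1 × 0.9464 = 480.87 g.
M(Na) = 22.99 g/mol.
M(NaCl) = 22.99 + 35.45 = 58.44 g/mol.
n(Na) = 480.87 / 22.99 = 20.916 mol.
Step 1 (Na:NaOH = 2:2): theoretical n(NaOH) = 20.916 mol; at 75.02% yield, n(NaOH) = 15.691 mol.
Step 2 (NaOH:NaCl = 3:3): theoretical n(NaCl) = 15.691 mol, so theoretical mass = 15.691 × 58.44 = 917.01 g.
At 87.32% yield, actual mass of NaCl = 917.01 × 0.8732 = 800.73 g.

800.7 g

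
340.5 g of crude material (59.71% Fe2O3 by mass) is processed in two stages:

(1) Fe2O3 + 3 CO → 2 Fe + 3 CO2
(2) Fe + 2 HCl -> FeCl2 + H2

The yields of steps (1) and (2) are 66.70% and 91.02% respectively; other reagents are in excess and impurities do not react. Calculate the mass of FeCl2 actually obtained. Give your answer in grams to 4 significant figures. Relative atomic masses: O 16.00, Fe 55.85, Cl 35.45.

Pure Fe2O3 = 340.5 × 0.5971 = 203.31 g.
M(Fe2O3) = 2(55.85) + 3(16.00) = 159.70 g/mol.
M(FeCl2) = 55.85 + 2(35.45) = 126.75 g/mol.
n(Fe2O3) = 203.31 / 159.70 = 1.2731 mol.
Step 1 (Fe2O3:Fe = 1:2): theoretical n(Fe) = 2.5462 mol; at 66.70% yield, n(Fe) = 1.6983 mol.
Step 2 (Fe:FeCl2 = 1:1): theoretical n(FeCl2) = 1.6983 mol, so theoretical mass = 1.6983 × 126.75 = 215.26 g.
At 91.02% yield, actual mass of FeCl2 = 215.26 × 0.9102 = 195.93 g.

195.9 g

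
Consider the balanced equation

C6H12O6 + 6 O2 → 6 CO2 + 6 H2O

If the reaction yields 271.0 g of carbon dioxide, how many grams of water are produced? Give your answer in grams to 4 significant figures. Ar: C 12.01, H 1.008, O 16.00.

110.9 g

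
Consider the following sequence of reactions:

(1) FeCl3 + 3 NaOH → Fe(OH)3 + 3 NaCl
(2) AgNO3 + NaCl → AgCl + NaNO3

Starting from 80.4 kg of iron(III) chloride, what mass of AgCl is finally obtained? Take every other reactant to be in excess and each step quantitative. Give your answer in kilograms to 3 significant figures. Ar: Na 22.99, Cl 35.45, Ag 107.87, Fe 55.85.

213 kg

M(FeCl3) = 55.85 + 3(35.45) = 162.20 g/mol.
M(AgCl) = 107.87 + 35.45 = 143.32 g/mol.
80.4 kg = 80400 g.
n(FeCl3) = 80400 / 162.20 = 495.7 mol.
Step 1 gives a 1:3 ratio of FeCl3 to NaCl, so n(NaCl) = 1487 mol.
In step 2 the NaCl:AgCl ratio is 1:1, so n(AgCl) = 1487 mol.
Mass of AgCl = 1487 × 143.32 = 213100 g = 213 kg.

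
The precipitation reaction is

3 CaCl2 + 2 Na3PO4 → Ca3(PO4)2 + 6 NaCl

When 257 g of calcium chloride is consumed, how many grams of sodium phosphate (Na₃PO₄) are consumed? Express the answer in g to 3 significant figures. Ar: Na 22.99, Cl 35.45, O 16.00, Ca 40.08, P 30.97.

253 g

M(CaCl2) = 40.08 + 2(35.45) = 110.98 g/mol.
M(Na3PO4) = 3(22.99) + 30.97 + 4(16.00) = 163.94 g/mol.
n(CaCl2) = 257.0 g / 110.98 g/mol = 2.316 mol.
From the equation the CaCl2:Na3PO4 mole ratio is 3:2, so n(Na3PO4) = 2.316 × 2/3 = 1.544 mol.
Mass of Na3PO4 = 1.544 mol × 163.94 g/mol = 253.1 g.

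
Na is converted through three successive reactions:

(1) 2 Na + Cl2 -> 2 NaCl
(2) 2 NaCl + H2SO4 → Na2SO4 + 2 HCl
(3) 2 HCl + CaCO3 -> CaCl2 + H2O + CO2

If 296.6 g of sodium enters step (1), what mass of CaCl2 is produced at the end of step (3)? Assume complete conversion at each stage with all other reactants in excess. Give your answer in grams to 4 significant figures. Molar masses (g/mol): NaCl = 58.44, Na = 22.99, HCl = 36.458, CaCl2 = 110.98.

715.9 g

n(Na) = 296.6 / 22.99 = 12.901 mol.
Reaction (1): Na→NaCl ratio 2:2 ⇒ n(NaCl) = 12.901 mol.
Reaction (2): NaCl→HCl ratio 2:2 ⇒ n(HCl) = 12.901 mol.
Reaction (3): HCl→CaCl2 ratio 2:1 ⇒ n(CaCl2) = 6.4506 mol.
Mass of CaCl2 = 6.4506 × 110.98 = 715.89 g.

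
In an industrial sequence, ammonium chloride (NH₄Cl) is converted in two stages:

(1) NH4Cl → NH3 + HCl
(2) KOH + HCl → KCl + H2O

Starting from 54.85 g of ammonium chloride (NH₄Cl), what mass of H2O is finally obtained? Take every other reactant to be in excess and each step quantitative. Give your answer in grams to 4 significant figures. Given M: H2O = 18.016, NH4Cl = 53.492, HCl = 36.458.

n(NH4Cl) = 54.850 / 53.492 = 1.0254 mol.
Step 1 gives a 1:1 ratio of NH4Cl to HCl, so n(HCl) = 1.0254 mol.
In step 2 the HCl:H2O ratio is 1:1, so n(H2O) = 1.0254 mol.
Mass of H2O = 1.0254 × 18.016 = 18.473 g.

18.47 g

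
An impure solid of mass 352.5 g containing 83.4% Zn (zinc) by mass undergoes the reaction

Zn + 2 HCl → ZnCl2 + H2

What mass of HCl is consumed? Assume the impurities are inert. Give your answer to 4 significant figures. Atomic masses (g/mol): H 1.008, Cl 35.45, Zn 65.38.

Mass of pure Zn = 352.5 g × 0.834 = 293.99 g.
M(Zn) = 65.38 g/mol.
M(HCl) = 1.008 + 35.45 = 36.458 g/mol.
n(Zn) = 293.99 g / 65.38 g/mol = 4.4966 mol.
From the equation the Zn:HCl mole ratio is 1:2, so n(HCl) = 4.4966 × 2/1 = 8.9931 mol.
Mass of HCl = 8.9931 mol × 36.458 g/mol = 327.87 g.

327.9 g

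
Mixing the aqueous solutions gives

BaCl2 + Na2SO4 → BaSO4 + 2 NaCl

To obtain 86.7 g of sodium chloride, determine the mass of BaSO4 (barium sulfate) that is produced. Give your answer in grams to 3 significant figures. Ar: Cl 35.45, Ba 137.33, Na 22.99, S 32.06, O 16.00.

173 g

M(NaCl) = 22.99 + 35.45 = 58.44 g/mol.
M(BaSO4) = 137.33 + 32.06 + 4(16.00) = 233.39 g/mol.
n(NaCl) = 86.70 g / 58.44 g/mol = 1.484 mol.
From the equation the NaCl:BaSO4 mole ratio is 2:1, so n(BaSO4) = 1.484 × 1/2 = 0.7418 mol.
Mass of BaSO4 = 0.7418 mol × 233.39 g/mol = 173.1 g.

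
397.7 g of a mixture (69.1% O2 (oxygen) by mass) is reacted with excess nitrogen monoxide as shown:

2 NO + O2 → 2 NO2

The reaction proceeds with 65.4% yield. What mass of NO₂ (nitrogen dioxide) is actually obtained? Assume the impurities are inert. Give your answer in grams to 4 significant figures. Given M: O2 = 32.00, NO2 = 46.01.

516.8 g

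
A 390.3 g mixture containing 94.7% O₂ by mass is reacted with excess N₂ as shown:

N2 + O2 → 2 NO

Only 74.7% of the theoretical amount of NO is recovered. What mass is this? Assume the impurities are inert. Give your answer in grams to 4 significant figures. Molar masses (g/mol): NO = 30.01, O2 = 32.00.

517.9 g

Pure O2 available = 390.3 g × 0.947 = 369.61 g.
n(O2) = 369.61 g / 32.00 g/mol = 11.550 mol.
From the equation the O2:NO mole ratio is 1:2, so n(NO) = 11.550 × 2/1 = 23.101 mol.
Mass of NO = 23.101 mol × 30.01 g/mol = 693.26 g.
Actual mass collected = 693.26 g × 0.747 = 517.86 g.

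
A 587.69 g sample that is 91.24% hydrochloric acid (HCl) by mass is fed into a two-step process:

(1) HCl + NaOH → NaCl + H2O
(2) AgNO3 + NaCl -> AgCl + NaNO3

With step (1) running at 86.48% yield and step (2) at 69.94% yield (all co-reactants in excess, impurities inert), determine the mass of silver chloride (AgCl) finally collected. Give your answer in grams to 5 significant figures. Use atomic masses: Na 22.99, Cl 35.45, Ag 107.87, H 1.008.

1274.9 g

Pure HCl = 587.69 × 0.9124 = 536.208 g.
M(HCl) = 1.008 + 35.45 = 36.458 g/mol.
M(AgCl) = 107.87 + 35.45 = 143.32 g/mol.
n(HCl) = 536.208 / 36.458 = 14.7076 mol.
Step 1 (HCl:NaCl = 1:1): theoretical n(NaCl) = 14.7076 mol; at 86.48% yield, n(NaCl) = 12.7191 mol.
Step 2 (NaCl:AgCl = 1:1): theoretical n(AgCl) = 12.7191 mol, so theoretical mass = 12.7191 × 143.32 = 1822.90 g.
At 69.94% yield, actual mass of AgCl = 1822.90 × 0.6994 = 1274.94 g.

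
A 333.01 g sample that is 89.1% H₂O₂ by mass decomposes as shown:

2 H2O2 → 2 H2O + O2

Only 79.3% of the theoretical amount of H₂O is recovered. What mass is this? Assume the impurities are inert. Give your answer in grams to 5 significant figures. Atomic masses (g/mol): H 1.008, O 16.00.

Pure H2O2 available = 333.01 g × 0.891 = 296.712 g.
M(H2O2) = 2(1.008) + 2(16.00) = 34.016 g/mol.
M(H2O) = 2(1.008) + 16.00 = 18.016 g/mol.
n(H2O2) = 296.712 g / 34.016 g/mol = 8.72272 mol.
From the equation the H2O2:H2O mole ratio is 2:2, so n(H2O) = 8.72272 × 2/2 = 8.72272 mol.
Mass of H2O = 8.72272 mol × 18.016 g/mol = 157.148 g.
Actual mass collected = 157.148 g × 0.793 = 124.619 g.

124.62 g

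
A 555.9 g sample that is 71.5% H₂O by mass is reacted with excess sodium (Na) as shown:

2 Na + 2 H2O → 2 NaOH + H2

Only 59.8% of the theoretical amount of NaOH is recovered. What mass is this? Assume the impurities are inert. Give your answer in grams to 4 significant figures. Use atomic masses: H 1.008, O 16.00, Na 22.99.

Pure H2O available = 555.9 g × 0.715 = 397.47 g.
M(H2O) = 2(1.008) + 16.00 = 18.016 g/mol.
M(NaOH) = 22.99 + 16.00 + 1.008 = 39.998 g/mol.
n(H2O) = 397.47 g / 18.016 g/mol = 22.062 mol.
From the equation the H2O:NaOH mole ratio is 2:2, so n(NaOH) = 22.062 × 2/2 = 22.062 mol.
Mass of NaOH = 22.062 mol × 39.998 g/mol = 882.43 g.
Actual mass collected = 882.43 g × 0.598 = 527.70 g.

527.7 g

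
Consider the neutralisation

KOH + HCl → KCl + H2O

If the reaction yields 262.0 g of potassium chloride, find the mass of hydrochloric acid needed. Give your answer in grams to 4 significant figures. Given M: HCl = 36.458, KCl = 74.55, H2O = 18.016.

128.1 g

n(KCl) = 262.00 g / 74.55 g/mol = 3.5144 mol.
From the equation the KCl:HCl mole ratio is 1:1, so n(HCl) = 3.5144 × 1/1 = 3.5144 mol.
Mass of HCl = 3.5144 mol × 36.458 g/mol = 128.13 g.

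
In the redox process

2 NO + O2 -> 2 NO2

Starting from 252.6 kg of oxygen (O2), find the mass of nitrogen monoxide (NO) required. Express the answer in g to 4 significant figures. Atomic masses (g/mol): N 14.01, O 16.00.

473800 g

M(O2) = 2(16.00) = 32.00 g/mol.
M(NO) = 14.01 + 16.00 = 30.01 g/mol.
Convert: 252.6 kg = 252600 g.
n(O2) = 252600 g / 32.00 g/mol = 7893.8 mol.
From the equation the O2:NO mole ratio is 1:2, so n(NO) = 7893.8 × 2/1 = 15788 mol.
Mass of NO = 15788 mol × 30.01 g/mol = 473780 g.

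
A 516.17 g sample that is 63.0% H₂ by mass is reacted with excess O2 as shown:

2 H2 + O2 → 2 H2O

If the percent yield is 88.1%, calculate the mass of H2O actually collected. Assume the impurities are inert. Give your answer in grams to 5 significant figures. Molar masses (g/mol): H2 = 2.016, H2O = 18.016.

Pure H2 available = 516.17 g × 0.630 = 325.187 g.
n(H2) = 325.187 g / 2.016 g/mol = 161.303 mol.
From the equation the H2:H2O mole ratio is 2:2, so n(H2O) = 161.303 × 2/2 = 161.303 mol.
Mass of H2O = 161.303 mol × 18.016 g/mol = 2906.04 g.
Actual mass collected = 2906.04 g × 0.881 = 2560.22 g.

2560.2 g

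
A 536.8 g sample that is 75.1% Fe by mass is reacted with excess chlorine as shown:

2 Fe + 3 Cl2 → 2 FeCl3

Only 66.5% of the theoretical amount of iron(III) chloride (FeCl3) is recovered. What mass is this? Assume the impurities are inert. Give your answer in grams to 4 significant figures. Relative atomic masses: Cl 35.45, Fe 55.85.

778.6 g

Pure Fe available = 536.8 g × 0.751 = 403.14 g.
M(Fe) = 55.85 g/mol.
M(FeCl3) = 55.85 + 3(35.45) = 162.20 g/mol.
n(Fe) = 403.14 g / 55.85 g/mol = 7.2182 mol.
From the equation the Fe:FeCl3 mole ratio is 2:2, so n(FeCl3) = 7.2182 × 2/2 = 7.2182 mol.
Mass of FeCl3 = 7.2182 mol × 162.20 g/mol = 1170.8 g.
Actual mass collected = 1170.8 g × 0.665 = 778.58 g.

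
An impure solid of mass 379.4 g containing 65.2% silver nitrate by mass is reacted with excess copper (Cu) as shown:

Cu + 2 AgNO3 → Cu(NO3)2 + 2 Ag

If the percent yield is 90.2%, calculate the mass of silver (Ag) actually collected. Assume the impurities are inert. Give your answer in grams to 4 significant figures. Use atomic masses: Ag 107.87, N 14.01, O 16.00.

141.7 g

Pure AgNO3 available = 379.4 g × 0.652 = 247.37 g.
M(AgNO3) = 107.87 + 14.01 + 3(16.00) = 169.88 g/mol.
M(Ag) = 107.87 g/mol.
n(AgNO3) = 247.37 g / 169.88 g/mol = 1.4561 mol.
From the equation the AgNO3:Ag mole ratio is 2:2, so n(Ag) = 1.4561 × 2/2 = 1.4561 mol.
Mass of Ag = 1.4561 mol × 107.87 g/mol = 157.07 g.
Actual mass collected = 157.07 g × 0.902 = 141.68 g.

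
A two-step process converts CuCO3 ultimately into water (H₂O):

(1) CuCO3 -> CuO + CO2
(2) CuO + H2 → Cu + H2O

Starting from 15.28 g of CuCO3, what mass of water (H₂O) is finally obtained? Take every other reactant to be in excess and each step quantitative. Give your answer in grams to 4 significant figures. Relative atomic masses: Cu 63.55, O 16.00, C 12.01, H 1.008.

2.228 g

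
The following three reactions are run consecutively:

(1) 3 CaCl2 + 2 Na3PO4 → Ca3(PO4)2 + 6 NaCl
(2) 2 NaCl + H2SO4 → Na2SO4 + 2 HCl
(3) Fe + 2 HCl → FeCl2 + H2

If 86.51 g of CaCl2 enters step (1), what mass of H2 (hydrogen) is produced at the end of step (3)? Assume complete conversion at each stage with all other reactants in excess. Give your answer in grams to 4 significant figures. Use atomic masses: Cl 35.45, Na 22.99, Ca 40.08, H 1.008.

M(CaCl2) = 40.08 + 2(35.45) = 110.98 g/mol.
M(H2) = 2(1.008) = 2.016 g/mol.
n(CaCl2) = 86.51 / 110.98 = 0.77951 mol.
Reaction (1): CaCl2→NaCl ratio 3:6 ⇒ n(NaCl) = 1.5590 mol.
Reaction (2): NaCl→HCl ratio 2:2 ⇒ n(HCl) = 1.5590 mol.
Reaction (3): HCl→H2 ratio 2:1 ⇒ n(H2) = 0.77951 mol.
Mass of H2 = 0.77951 × 2.016 = 1.5715 g.

1.571 g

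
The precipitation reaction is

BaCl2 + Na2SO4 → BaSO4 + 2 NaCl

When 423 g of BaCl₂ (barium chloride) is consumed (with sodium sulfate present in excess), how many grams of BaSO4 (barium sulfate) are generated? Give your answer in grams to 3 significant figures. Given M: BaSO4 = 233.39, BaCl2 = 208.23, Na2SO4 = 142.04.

n(BaCl2) = 423.0 g / 208.23 g/mol = 2.031 mol.
From the equation the BaCl2:BaSO4 mole ratio is 1:1, so n(BaSO4) = 2.031 × 1/1 = 2.031 mol.
Mass of BaSO4 = 2.031 mol × 233.39 g/mol = 474.1 g.

474 g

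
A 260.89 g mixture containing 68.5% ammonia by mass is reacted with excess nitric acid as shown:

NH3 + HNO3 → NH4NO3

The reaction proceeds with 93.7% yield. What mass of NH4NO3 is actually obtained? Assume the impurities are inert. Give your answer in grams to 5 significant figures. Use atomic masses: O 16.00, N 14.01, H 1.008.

786.94 g

Pure NH3 available = 260.89 g × 0.685 = 178.710 g.
M(NH3) = 14.01 + 3(1.008) = 17.034 g/mol.
M(NH4NO3) = 2(14.01) + 4(1.008) + 3(16.00) = 80.052 g/mol.
n(NH3) = 178.710 g / 17.034 g/mol = 10.4913 mol.
From the equation the NH3:NH4NO3 mole ratio is 1:1, so n(NH4NO3) = 10.4913 × 1/1 = 10.4913 mol.
Mass of NH4NO3 = 10.4913 mol × 80.052 g/mol = 839.854 g.
Actual mass collected = 839.854 g × 0.937 = 786.943 g.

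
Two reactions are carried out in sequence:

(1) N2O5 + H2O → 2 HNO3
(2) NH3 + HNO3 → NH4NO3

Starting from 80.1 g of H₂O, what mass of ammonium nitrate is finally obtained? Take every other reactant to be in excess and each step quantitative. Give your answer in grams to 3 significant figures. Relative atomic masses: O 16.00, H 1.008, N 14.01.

M(H2O) = 2(1.008) + 16.00 = 18.016 g/mol.
M(NH4NO3) = 2(14.01) + 4(1.008) + 3(16.00) = 80.052 g/mol.
n(H2O) = 80.10 / 18.016 = 4.446 mol.
Step 1 gives a 1:2 ratio of H2O to HNO3, so n(HNO3) = 8.892 mol.
In step 2 the HNO3:NH4NO3 ratio is 1:1, so n(NH4NO3) = 8.892 mol.
Mass of NH4NO3 = 8.892 × 80.052 = 711.8 g.

712 g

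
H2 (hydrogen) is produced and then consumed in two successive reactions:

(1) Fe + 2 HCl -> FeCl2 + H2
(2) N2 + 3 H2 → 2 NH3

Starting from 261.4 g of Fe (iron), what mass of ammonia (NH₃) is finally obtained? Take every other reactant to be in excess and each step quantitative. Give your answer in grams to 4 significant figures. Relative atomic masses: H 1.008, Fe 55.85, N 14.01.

M(Fe) = 55.85 g/mol.
M(NH3) = 14.01 + 3(1.008) = 17.034 g/mol.
n(Fe) = 261.40 / 55.85 = 4.6804 mol.
Step 1 gives a 1:1 ratio of Fe to H2, so n(H2) = 4.6804 mol.
In step 2 the H2:NH3 ratio is 3:2, so n(NH3) = 3.1203 mol.
Mass of NH3 = 3.1203 × 17.034 = 53.151 g.

53.15 g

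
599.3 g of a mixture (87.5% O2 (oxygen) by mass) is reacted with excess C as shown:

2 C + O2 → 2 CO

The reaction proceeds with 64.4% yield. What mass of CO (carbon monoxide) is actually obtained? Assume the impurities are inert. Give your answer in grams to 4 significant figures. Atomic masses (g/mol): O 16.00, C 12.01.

Pure O2 available = 599.3 g × 0.875 = 524.39 g.
M(O2) = 2(16.00) = 32.00 g/mol.
M(CO) = 12.01 + 16.00 = 28.01 g/mol.
n(O2) = 524.39 g / 32.00 g/mol = 16.387 mol.
From the equation the O2:CO mole ratio is 1:2, so n(CO) = 16.387 × 2/1 = 32.774 mol.
Mass of CO = 32.774 mol × 28.01 g/mol = 918.01 g.
Actual mass collected = 918.01 g × 0.644 = 591.20 g.

591.2 g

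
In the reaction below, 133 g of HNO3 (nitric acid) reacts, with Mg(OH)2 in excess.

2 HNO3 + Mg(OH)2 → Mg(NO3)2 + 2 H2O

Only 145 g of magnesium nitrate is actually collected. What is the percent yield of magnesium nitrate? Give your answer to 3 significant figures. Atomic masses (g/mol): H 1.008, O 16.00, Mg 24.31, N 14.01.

92.6 %

M(HNO3) = 1.008 + 14.01 + 3(16.00) = 63.018 g/mol.
M(Mg(NO3)2) = 24.31 + 2(14.01) + 6(16.00) = 148.33 g/mol.
n(HNO3) = 133.0 g / 63.018 g/mol = 2.111 mol.
From the equation the HNO3:Mg(NO3)2 mole ratio is 2:1, so n(Mg(NO3)2) = 2.111 × 1/2 = 1.055 mol.
Mass of Mg(NO3)2 = 1.055 mol × 148.33 g/mol = 156.5 g.
This is the theoretical yield. Percent yield = 145 g / 156.5 g × 100% = 92.64%.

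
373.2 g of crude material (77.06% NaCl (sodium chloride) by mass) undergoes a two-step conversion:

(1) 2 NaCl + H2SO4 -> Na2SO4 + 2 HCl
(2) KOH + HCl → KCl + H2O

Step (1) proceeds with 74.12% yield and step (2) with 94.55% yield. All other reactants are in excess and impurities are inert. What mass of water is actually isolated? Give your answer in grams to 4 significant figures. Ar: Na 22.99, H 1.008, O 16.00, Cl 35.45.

Pure NaCl = 373.2 × 0.7706 = 287.59 g.
M(NaCl) = 22.99 + 35.45 = 58.44 g/mol.
M(H2O) = 2(1.008) + 16.00 = 18.016 g/mol.
n(NaCl) = 287.59 / 58.44 = 4.9211 mol.
Step 1 (NaCl:HCl = 2:2): theoretical n(HCl) = 4.9211 mol; at 74.12% yield, n(HCl) = 3.6475 mol.
Step 2 (HCl:H2O = 1:1): theoretical n(H2O) = 3.6475 mol, so theoretical mass = 3.6475 × 18.016 = 65.713 g.
At 94.55% yield, actual mass of H2O = 65.713 × 0.9455 = 62.132 g.

62.13 g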